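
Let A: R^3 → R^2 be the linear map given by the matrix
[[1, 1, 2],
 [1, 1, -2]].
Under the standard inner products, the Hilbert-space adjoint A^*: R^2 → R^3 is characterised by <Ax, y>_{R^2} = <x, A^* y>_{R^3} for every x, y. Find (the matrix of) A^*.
A^* = A^T =
[[1, 1],
 [1, 1],
 [2, -2]]

For real matrices with standard dot products, the defining identity <Ax, y> = <x, A^* y> gives (Ax)^T y = x^T (A^*) y, i.e. x^T A^T y = x^T (A^*) y. Since this holds for all x, y, we must have A^* = A^T. Therefore
A^* =
[[1, 1],
 [1, 1],
 [2, -2]].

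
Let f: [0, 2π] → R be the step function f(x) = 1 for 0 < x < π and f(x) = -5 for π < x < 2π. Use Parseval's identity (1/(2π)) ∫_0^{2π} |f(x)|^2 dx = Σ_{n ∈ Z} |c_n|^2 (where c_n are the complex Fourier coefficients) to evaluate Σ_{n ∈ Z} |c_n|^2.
Σ |c_n|^2 = 13

Parseval equates the L^2 energy of f (normalised by 1/(2π)) with the ℓ^2 sum of its Fourier coefficients: (1/(2π)) ∫_0^{2π} |f|^2 = Σ |c_n|^2.
Compute the left side: (1/(2π)) [∫_0^π 1^2 dx + ∫_π^{2π} (-5)^2 dx] = (1/(2π)) · (1π + 25π) = (1 + 25)/2 = 13.
So Σ_{n ∈ Z} |c_n|^2 = 13.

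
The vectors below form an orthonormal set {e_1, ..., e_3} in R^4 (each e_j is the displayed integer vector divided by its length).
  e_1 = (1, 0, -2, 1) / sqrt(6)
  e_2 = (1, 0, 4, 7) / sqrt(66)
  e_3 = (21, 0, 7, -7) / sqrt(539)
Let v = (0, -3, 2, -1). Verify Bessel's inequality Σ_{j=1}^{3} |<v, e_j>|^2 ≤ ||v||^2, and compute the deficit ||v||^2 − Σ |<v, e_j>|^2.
Σ |<v, e_j>|^2 = 5; ||v||^2 = 14; deficit = 9

Write each e_j = u_j / sqrt(<u_j, u_j>) where u_j is the displayed integer vector. Then <v, e_j> = <v, u_j> / sqrt(<u_j, u_j>), so |<v, e_j>|^2 = <v, u_j>^2 / <u_j, u_j>.
Coefficients: <v, e_1> = -5/sqrt(6), <v, e_2> = 1/sqrt(66), <v, e_3> = 21/sqrt(539).
Square and sum: Σ |<v, e_j>|^2 = 5.
Compute ||v||^2 = v·v = 14.
Deficit = 14 − 5 = 9 ≥ 0, confirming Bessel's inequality. (The deficit equals ||v − Σ <v,e_j> e_j||^2, the squared distance from v to span{e_j}.)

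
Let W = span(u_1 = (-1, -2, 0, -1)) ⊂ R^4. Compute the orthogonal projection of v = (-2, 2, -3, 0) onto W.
proj_W(v) = (1/3, 2/3, 0, 1/3)

Set up U = [u_1 | ... | u_1] ∈ R^(4×1). The projector onto W = col(U) is P = U (U^T U)^(-1) U^T.
Compute U^T U =
  [6],
and U^T v = (-2).
Solve U^T U · c = U^T v for the coefficients: c = (-1/3). The projection is proj_W(v) = U c.
Check: (v - proj_W(v)) · u_1 = 0  (should be 0).
Result: proj_W(v) = (1/3, 2/3, 0, 1/3).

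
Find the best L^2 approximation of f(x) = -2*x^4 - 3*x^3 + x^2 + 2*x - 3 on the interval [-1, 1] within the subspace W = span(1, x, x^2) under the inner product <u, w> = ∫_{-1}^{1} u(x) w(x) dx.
g(x) = -5*x^2/7 + x/5 - 99/35

The best approximation g ∈ W is the orthogonal projection of f onto W. Writing g = a_0 + a_1 x + a_2 x^2, the coefficients solve the normal equations G · a = b where
  G_{ij} = <φ_i, φ_j> and b_i = <f, φ_i>, with φ_0 = 1, φ_1 = x, φ_2 = x^2.
G =
  [2, 0, 2/3]
  [0, 2/3, 0]
  [2/3, 0, 2/5],
b = (-92/15, 2/15, -76/35).
Solving gives a_0 = -99/35, a_1 = 1/5, a_2 = -5/7, so
  g(x) = -5*x^2/7 + x/5 - 99/35.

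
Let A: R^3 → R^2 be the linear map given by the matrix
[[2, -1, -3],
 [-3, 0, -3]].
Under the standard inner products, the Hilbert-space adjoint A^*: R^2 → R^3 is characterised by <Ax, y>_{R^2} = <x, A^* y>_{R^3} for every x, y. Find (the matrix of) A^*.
A^* = A^T =
[[2, -3],
 [-1, 0],
 [-3, -3]]

For real matrices with standard dot products, the defining identity <Ax, y> = <x, A^* y> gives (Ax)^T y = x^T (A^*) y, i.e. x^T A^T y = x^T (A^*) y. Since this holds for all x, y, we must have A^* = A^T. Therefore
A^* =
[[2, -3],
 [-1, 0],
 [-3, -3]].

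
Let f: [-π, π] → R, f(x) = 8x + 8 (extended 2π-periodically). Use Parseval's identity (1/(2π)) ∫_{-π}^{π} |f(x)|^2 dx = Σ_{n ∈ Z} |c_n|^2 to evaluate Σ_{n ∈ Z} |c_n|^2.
Σ |c_n|^2 = 64π^2/3 + 64

Expand and integrate term by term over [-π, π]:
  ∫ (8x)^2 dx = 64·(2π^3/3); ∫ 2·8·(8)·x dx = 0 (odd integrand); ∫ 8^2 dx = 64·2π.
So (1/(2π)) ∫_{-π}^{π} (8x + 8)^2 dx = 64π^2/3 + 64 = 64π^2/3 + 64.
Parseval ⇒ Σ |c_n|^2 = 64π^2/3 + 64.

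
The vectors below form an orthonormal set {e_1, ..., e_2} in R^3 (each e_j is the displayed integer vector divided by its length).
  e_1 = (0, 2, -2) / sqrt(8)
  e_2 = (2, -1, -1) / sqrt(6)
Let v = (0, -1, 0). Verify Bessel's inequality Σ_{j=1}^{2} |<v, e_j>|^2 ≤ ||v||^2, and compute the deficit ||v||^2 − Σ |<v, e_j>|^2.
Σ |<v, e_j>|^2 = 2/3; ||v||^2 = 1; deficit = 1/3

Write each e_j = u_j / sqrt(<u_j, u_j>) where u_j is the displayed integer vector. Then <v, e_j> = <v, u_j> / sqrt(<u_j, u_j>), so |<v, e_j>|^2 = <v, u_j>^2 / <u_j, u_j>.
Coefficients: <v, e_1> = -2/sqrt(8), <v, e_2> = 1/sqrt(6).
Square and sum: Σ |<v, e_j>|^2 = 2/3.
Compute ||v||^2 = v·v = 1.
Deficit = 1 − 2/3 = 1/3 ≥ 0, confirming Bessel's inequality. (The deficit equals ||v − Σ <v,e_j> e_j||^2, the squared distance from v to span{e_j}.)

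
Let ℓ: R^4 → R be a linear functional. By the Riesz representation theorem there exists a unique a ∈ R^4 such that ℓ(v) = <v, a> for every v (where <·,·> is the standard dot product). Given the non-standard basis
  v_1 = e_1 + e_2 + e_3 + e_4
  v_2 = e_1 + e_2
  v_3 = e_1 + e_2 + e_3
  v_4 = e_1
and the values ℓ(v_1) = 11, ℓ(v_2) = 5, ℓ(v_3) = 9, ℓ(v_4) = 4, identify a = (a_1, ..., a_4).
a = (4, 1, 4, 2)

Write a = (a_1, ..., a_4) in the standard basis. For each basis vector v_i, ℓ(v_i) = <v_i, a> is a linear equation in the a_j's. Collect the n equations into a matrix system V a = ℓ, where row i of V is v_i (expressed in the standard basis). Since V is invertible (lower-triangular with 1s on the diagonal, up to permutation), solve by back-substitution:
  V =
[[1, 1, 1, 1],
 [1, 1, 0, 0],
 [1, 1, 1, 0],
 [1, 0, 0, 0]]
  V a = (11, 5, 9, 4)
Solving gives a = (4, 1, 4, 2).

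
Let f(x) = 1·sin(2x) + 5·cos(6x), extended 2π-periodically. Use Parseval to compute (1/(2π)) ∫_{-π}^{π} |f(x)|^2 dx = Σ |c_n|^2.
Σ |c_n|^2 = 13

Expand |f|^2 and use orthogonality of {sin(nx), cos(mx)} on [-π, π]:
  ∫_{-π}^{π} sin(nx)^2 dx = π, ∫ cos(mx)^2 dx = π, and cross terms integrate to 0.
So ∫_{-π}^{π} f(x)^2 dx = 1^2 · π + 5^2 · π = (1 + 25)π.
Divide by 2π: (1 + 25)/2 = 13.
By Parseval, this equals Σ |c_n|^2.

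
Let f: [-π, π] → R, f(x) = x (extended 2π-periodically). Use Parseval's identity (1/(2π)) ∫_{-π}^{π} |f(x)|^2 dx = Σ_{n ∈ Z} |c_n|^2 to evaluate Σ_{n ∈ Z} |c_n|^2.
Σ |c_n|^2 = π^2/3

Expand and integrate term by term over [-π, π]:
  ∫ (x)^2 dx = 1·(2π^3/3); ∫ 2·1·(0)·x dx = 0 (odd integrand); ∫ 0^2 dx = 0·2π.
So (1/(2π)) ∫_{-π}^{π} (x)^2 dx = 1π^2/3 + 0 = π^2/3.
Parseval ⇒ Σ |c_n|^2 = π^2/3.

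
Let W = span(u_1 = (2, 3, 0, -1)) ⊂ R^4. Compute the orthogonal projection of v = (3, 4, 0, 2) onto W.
proj_W(v) = (16/7, 24/7, 0, -8/7)

Set up U = [u_1 | ... | u_1] ∈ R^(4×1). The projector onto W = col(U) is P = U (U^T U)^(-1) U^T.
Compute U^T U =
  [14],
and U^T v = (16).
Solve U^T U · c = U^T v for the coefficients: c = (8/7). The projection is proj_W(v) = U c.
Check: (v - proj_W(v)) · u_1 = 0  (should be 0).
Result: proj_W(v) = (16/7, 24/7, 0, -8/7).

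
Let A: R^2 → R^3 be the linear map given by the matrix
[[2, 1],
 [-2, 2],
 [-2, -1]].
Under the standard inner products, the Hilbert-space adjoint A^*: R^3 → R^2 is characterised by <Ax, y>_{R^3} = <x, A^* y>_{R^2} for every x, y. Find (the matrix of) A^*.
A^* = A^T =
[[2, -2, -2],
 [1, 2, -1]]

For real matrices with standard dot products, the defining identity <Ax, y> = <x, A^* y> gives (Ax)^T y = x^T (A^*) y, i.e. x^T A^T y = x^T (A^*) y. Since this holds for all x, y, we must have A^* = A^T. Therefore
A^* =
[[2, -2, -2],
 [1, 2, -1]].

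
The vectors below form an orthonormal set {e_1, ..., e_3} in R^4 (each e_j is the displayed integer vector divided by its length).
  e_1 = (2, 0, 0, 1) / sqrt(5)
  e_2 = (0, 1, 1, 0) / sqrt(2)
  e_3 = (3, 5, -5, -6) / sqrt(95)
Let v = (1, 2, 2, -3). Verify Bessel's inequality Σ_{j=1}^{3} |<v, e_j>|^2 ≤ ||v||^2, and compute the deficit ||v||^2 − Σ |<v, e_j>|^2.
Σ |<v, e_j>|^2 = 244/19; ||v||^2 = 18; deficit = 98/19

Write each e_j = u_j / sqrt(<u_j, u_j>) where u_j is the displayed integer vector. Then <v, e_j> = <v, u_j> / sqrt(<u_j, u_j>), so |<v, e_j>|^2 = <v, u_j>^2 / <u_j, u_j>.
Coefficients: <v, e_1> = -1/sqrt(5), <v, e_2> = 4/sqrt(2), <v, e_3> = 21/sqrt(95).
Square and sum: Σ |<v, e_j>|^2 = 244/19.
Compute ||v||^2 = v·v = 18.
Deficit = 18 − 244/19 = 98/19 ≥ 0, confirming Bessel's inequality. (The deficit equals ||v − Σ <v,e_j> e_j||^2, the squared distance from v to span{e_j}.)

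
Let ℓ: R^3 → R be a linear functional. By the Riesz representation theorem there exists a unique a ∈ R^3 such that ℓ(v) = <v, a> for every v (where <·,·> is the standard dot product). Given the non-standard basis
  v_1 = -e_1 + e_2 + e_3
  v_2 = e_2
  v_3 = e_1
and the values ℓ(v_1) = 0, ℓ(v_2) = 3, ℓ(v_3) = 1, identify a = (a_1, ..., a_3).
a = (1, 3, -2)

Write a = (a_1, ..., a_3) in the standard basis. For each basis vector v_i, ℓ(v_i) = <v_i, a> is a linear equation in the a_j's. Collect the n equations into a matrix system V a = ℓ, where row i of V is v_i (expressed in the standard basis). Since V is invertible (lower-triangular with 1s on the diagonal, up to permutation), solve by back-substitution:
  V =
[[-1, 1, 1],
 [0, 1, 0],
 [1, 0, 0]]
  V a = (0, 3, 1)
Solving gives a = (1, 3, -2).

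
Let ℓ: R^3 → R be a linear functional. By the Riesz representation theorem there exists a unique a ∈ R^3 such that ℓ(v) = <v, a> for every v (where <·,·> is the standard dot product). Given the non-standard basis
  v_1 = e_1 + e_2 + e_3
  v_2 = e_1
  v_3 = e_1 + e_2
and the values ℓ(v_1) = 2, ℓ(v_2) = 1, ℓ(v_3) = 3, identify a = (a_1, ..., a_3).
a = (1, 2, -1)

Write a = (a_1, ..., a_3) in the standard basis. For each basis vector v_i, ℓ(v_i) = <v_i, a> is a linear equation in the a_j's. Collect the n equations into a matrix system V a = ℓ, where row i of V is v_i (expressed in the standard basis). Since V is invertible (lower-triangular with 1s on the diagonal, up to permutation), solve by back-substitution:
  V =
[[1, 1, 1],
 [1, 0, 0],
 [1, 1, 0]]
  V a = (2, 1, 3)
Solving gives a = (1, 2, -1).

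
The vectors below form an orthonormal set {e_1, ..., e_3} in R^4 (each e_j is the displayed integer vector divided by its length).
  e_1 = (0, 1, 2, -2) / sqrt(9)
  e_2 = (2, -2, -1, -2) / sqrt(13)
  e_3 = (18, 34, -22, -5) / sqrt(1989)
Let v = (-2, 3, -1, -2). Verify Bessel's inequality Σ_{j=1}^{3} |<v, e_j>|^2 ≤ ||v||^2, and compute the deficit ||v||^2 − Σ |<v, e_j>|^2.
Σ |<v, e_j>|^2 = 162/17; ||v||^2 = 18; deficit = 144/17

Write each e_j = u_j / sqrt(<u_j, u_j>) where u_j is the displayed integer vector. Then <v, e_j> = <v, u_j> / sqrt(<u_j, u_j>), so |<v, e_j>|^2 = <v, u_j>^2 / <u_j, u_j>.
Coefficients: <v, e_1> = 5/sqrt(9), <v, e_2> = -5/sqrt(13), <v, e_3> = 98/sqrt(1989).
Square and sum: Σ |<v, e_j>|^2 = 162/17.
Compute ||v||^2 = v·v = 18.
Deficit = 18 − 162/17 = 144/17 ≥ 0, confirming Bessel's inequality. (The deficit equals ||v − Σ <v,e_j> e_j||^2, the squared distance from v to span{e_j}.)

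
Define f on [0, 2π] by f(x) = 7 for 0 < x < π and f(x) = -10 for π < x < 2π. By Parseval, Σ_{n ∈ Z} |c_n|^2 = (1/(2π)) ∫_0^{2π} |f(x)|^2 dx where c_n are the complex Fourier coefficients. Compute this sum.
Σ |c_n|^2 = 149/2

Parseval equates the L^2 energy of f (normalised by 1/(2π)) with the ℓ^2 sum of its Fourier coefficients: (1/(2π)) ∫_0^{2π} |f|^2 = Σ |c_n|^2.
Compute the left side: (1/(2π)) [∫_0^π 7^2 dx + ∫_π^{2π} (-10)^2 dx] = (1/(2π)) · (49π + 100π) = (49 + 100)/2 = 149/2.
So Σ_{n ∈ Z} |c_n|^2 = 149/2.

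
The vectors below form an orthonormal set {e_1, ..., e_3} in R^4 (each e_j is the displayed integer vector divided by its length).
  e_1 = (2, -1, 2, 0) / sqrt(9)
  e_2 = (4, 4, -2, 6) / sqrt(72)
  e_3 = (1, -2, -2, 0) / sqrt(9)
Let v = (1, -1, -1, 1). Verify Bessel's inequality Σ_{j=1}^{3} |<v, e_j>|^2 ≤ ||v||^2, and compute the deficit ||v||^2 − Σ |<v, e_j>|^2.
Σ |<v, e_j>|^2 = 34/9; ||v||^2 = 4; deficit = 2/9

Write each e_j = u_j / sqrt(<u_j, u_j>) where u_j is the displayed integer vector. Then <v, e_j> = <v, u_j> / sqrt(<u_j, u_j>), so |<v, e_j>|^2 = <v, u_j>^2 / <u_j, u_j>.
Coefficients: <v, e_1> = 1/sqrt(9), <v, e_2> = 8/sqrt(72), <v, e_3> = 5/sqrt(9).
Square and sum: Σ |<v, e_j>|^2 = 34/9.
Compute ||v||^2 = v·v = 4.
Deficit = 4 − 34/9 = 2/9 ≥ 0, confirming Bessel's inequality. (The deficit equals ||v − Σ <v,e_j> e_j||^2, the squared distance from v to span{e_j}.)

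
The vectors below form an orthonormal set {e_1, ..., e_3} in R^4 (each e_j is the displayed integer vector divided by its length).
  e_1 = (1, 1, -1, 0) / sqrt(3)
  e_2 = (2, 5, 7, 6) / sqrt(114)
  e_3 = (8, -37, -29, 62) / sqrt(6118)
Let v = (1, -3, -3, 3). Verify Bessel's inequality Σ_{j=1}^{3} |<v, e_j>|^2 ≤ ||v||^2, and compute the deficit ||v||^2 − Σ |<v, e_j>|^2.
Σ |<v, e_j>|^2 = 637/23; ||v||^2 = 28; deficit = 7/23

Write each e_j = u_j / sqrt(<u_j, u_j>) where u_j is the displayed integer vector. Then <v, e_j> = <v, u_j> / sqrt(<u_j, u_j>), so |<v, e_j>|^2 = <v, u_j>^2 / <u_j, u_j>.
Coefficients: <v, e_1> = 1/sqrt(3), <v, e_2> = -16/sqrt(114), <v, e_3> = 392/sqrt(6118).
Square and sum: Σ |<v, e_j>|^2 = 637/23.
Compute ||v||^2 = v·v = 28.
Deficit = 28 − 637/23 = 7/23 ≥ 0, confirming Bessel's inequality. (The deficit equals ||v − Σ <v,e_j> e_j||^2, the squared distance from v to span{e_j}.)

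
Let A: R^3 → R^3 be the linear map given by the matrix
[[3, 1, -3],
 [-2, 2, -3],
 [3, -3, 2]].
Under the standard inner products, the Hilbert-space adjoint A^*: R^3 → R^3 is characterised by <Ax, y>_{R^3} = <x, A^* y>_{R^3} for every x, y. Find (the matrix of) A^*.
A^* = A^T =
[[3, -2, 3],
 [1, 2, -3],
 [-3, -3, 2]]

For real matrices with standard dot products, the defining identity <Ax, y> = <x, A^* y> gives (Ax)^T y = x^T (A^*) y, i.e. x^T A^T y = x^T (A^*) y. Since this holds for all x, y, we must have A^* = A^T. Therefore
A^* =
[[3, -2, 3],
 [1, 2, -3],
 [-3, -3, 2]].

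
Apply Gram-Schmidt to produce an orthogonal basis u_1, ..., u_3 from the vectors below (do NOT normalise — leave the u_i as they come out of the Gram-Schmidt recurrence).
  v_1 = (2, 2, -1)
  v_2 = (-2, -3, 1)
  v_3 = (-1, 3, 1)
Orthogonal basis:
  u_1 = (2, 2, -1)
  u_2 = (4/9, -5/9, -2/9)
  u_3 = (1/5, 0, 2/5)

Apply the Gram-Schmidt recurrence
  u_1 = v_1
  u_i = v_i − Σ_{j<i} ((v_i · u_j) / (u_j · u_j)) · u_j.

Step by step this gives:
  u_1 = (2, 2, -1)
  u_2 = (4/9, -5/9, -2/9)
  u_3 = (1/5, 0, 2/5)

Orthogonality check:
  u_2 · u_1 = 0 (should be 0)
  u_3 · u_1 = 0 (should be 0)
  u_3 · u_2 = 0 (should be 0)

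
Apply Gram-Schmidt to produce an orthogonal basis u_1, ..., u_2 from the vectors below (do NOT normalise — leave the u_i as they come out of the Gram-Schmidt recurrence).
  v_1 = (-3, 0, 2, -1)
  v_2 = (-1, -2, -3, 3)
Orthogonal basis:
  u_1 = (-3, 0, 2, -1)
  u_2 = (-16/7, -2, -15/7, 18/7)

Apply the Gram-Schmidt recurrence
  u_1 = v_1
  u_i = v_i − Σ_{j<i} ((v_i · u_j) / (u_j · u_j)) · u_j.

Step by step this gives:
  u_1 = (-3, 0, 2, -1)
  u_2 = (-16/7, -2, -15/7, 18/7)

Orthogonality check:
  u_2 · u_1 = 0 (should be 0)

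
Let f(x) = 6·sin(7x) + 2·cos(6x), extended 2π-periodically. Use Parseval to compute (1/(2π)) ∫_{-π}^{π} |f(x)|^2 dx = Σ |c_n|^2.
Σ |c_n|^2 = 20

Expand |f|^2 and use orthogonality of {sin(nx), cos(mx)} on [-π, π]:
  ∫_{-π}^{π} sin(nx)^2 dx = π, ∫ cos(mx)^2 dx = π, and cross terms integrate to 0.
So ∫_{-π}^{π} f(x)^2 dx = 6^2 · π + 2^2 · π = (36 + 4)π.
Divide by 2π: (36 + 4)/2 = 20.
By Parseval, this equals Σ |c_n|^2.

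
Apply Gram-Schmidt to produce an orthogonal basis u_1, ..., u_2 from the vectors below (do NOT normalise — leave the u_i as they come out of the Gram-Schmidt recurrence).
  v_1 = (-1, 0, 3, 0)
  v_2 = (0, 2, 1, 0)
Orthogonal basis:
  u_1 = (-1, 0, 3, 0)
  u_2 = (3/10, 2, 1/10, 0)

Apply the Gram-Schmidt recurrence
  u_1 = v_1
  u_i = v_i − Σ_{j<i} ((v_i · u_j) / (u_j · u_j)) · u_j.

Step by step this gives:
  u_1 = (-1, 0, 3, 0)
  u_2 = (3/10, 2, 1/10, 0)

Orthogonality check:
  u_2 · u_1 = 0 (should be 0)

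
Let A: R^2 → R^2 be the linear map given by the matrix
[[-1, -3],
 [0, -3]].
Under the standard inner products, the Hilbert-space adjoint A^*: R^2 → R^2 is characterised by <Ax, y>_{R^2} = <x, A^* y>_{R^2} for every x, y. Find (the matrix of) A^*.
A^* = A^T =
[[-1, 0],
 [-3, -3]]

For real matrices with standard dot products, the defining identity <Ax, y> = <x, A^* y> gives (Ax)^T y = x^T (A^*) y, i.e. x^T A^T y = x^T (A^*) y. Since this holds for all x, y, we must have A^* = A^T. Therefore
A^* =
[[-1, 0],
 [-3, -3]].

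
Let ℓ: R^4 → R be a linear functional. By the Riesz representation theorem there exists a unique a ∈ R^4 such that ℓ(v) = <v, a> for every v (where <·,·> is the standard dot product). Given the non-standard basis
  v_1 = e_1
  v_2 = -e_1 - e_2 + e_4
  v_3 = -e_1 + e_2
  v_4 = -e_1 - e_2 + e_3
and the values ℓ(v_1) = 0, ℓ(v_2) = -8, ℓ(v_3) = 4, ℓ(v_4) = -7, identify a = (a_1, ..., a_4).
a = (0, 4, -3, -4)

Write a = (a_1, ..., a_4) in the standard basis. For each basis vector v_i, ℓ(v_i) = <v_i, a> is a linear equation in the a_j's. Collect the n equations into a matrix system V a = ℓ, where row i of V is v_i (expressed in the standard basis). Since V is invertible (lower-triangular with 1s on the diagonal, up to permutation), solve by back-substitution:
  V =
[[1, 0, 0, 0],
 [-1, -1, 0, 1],
 [-1, 1, 0, 0],
 [-1, -1, 1, 0]]
  V a = (0, -8, 4, -7)
Solving gives a = (0, 4, -3, -4).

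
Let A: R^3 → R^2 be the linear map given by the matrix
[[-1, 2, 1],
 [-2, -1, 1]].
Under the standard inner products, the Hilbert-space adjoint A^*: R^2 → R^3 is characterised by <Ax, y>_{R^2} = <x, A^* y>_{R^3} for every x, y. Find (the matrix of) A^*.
A^* = A^T =
[[-1, -2],
 [2, -1],
 [1, 1]]

For real matrices with standard dot products, the defining identity <Ax, y> = <x, A^* y> gives (Ax)^T y = x^T (A^*) y, i.e. x^T A^T y = x^T (A^*) y. Since this holds for all x, y, we must have A^* = A^T. Therefore
A^* =
[[-1, -2],
 [2, -1],
 [1, 1]].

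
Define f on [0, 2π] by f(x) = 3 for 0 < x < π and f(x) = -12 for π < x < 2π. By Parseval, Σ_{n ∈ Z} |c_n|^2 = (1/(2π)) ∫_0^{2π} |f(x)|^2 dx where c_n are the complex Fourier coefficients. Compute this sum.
Σ |c_n|^2 = 153/2

Parseval equates the L^2 energy of f (normalised by 1/(2π)) with the ℓ^2 sum of its Fourier coefficients: (1/(2π)) ∫_0^{2π} |f|^2 = Σ |c_n|^2.
Compute the left side: (1/(2π)) [∫_0^π 3^2 dx + ∫_π^{2π} (-12)^2 dx] = (1/(2π)) · (9π + 144π) = (9 + 144)/2 = 153/2.
So Σ_{n ∈ Z} |c_n|^2 = 153/2.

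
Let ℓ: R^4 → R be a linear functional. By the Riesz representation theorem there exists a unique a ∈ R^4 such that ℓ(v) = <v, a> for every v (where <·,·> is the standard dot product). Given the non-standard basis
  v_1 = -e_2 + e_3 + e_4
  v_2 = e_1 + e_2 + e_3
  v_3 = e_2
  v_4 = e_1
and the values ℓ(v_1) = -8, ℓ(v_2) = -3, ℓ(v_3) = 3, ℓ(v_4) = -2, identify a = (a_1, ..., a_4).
a = (-2, 3, -4, -1)

Write a = (a_1, ..., a_4) in the standard basis. For each basis vector v_i, ℓ(v_i) = <v_i, a> is a linear equation in the a_j's. Collect the n equations into a matrix system V a = ℓ, where row i of V is v_i (expressed in the standard basis). Since V is invertible (lower-triangular with 1s on the diagonal, up to permutation), solve by back-substitution:
  V =
[[0, -1, 1, 1],
 [1, 1, 1, 0],
 [0, 1, 0, 0],
 [1, 0, 0, 0]]
  V a = (-8, -3, 3, -2)
Solving gives a = (-2, 3, -4, -1).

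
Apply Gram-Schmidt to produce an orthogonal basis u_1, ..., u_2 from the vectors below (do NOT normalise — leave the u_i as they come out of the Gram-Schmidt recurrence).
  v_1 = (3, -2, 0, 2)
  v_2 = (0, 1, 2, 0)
Orthogonal basis:
  u_1 = (3, -2, 0, 2)
  u_2 = (6/17, 13/17, 2, 4/17)

Apply the Gram-Schmidt recurrence
  u_1 = v_1
  u_i = v_i − Σ_{j<i} ((v_i · u_j) / (u_j · u_j)) · u_j.

Step by step this gives:
  u_1 = (3, -2, 0, 2)
  u_2 = (6/17, 13/17, 2, 4/17)

Orthogonality check:
  u_2 · u_1 = 0 (should be 0)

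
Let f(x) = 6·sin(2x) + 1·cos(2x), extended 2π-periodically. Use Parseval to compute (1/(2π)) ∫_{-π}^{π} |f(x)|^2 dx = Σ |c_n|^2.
Σ |c_n|^2 = 37/2

Expand |f|^2 and use orthogonality of {sin(nx), cos(mx)} on [-π, π]:
  ∫_{-π}^{π} sin(nx)^2 dx = π, ∫ cos(mx)^2 dx = π, and cross terms integrate to 0.
So ∫_{-π}^{π} f(x)^2 dx = 6^2 · π + 1^2 · π = (36 + 1)π.
Divide by 2π: (36 + 1)/2 = 37/2.
By Parseval, this equals Σ |c_n|^2.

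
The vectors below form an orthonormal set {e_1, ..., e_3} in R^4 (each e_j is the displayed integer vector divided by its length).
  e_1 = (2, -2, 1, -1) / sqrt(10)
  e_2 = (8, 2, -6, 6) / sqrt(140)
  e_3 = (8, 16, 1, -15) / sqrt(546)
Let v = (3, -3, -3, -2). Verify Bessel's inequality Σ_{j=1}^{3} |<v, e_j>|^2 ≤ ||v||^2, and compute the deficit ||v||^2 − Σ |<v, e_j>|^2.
Σ |<v, e_j>|^2 = 211/13; ||v||^2 = 31; deficit = 192/13

Write each e_j = u_j / sqrt(<u_j, u_j>) where u_j is the displayed integer vector. Then <v, e_j> = <v, u_j> / sqrt(<u_j, u_j>), so |<v, e_j>|^2 = <v, u_j>^2 / <u_j, u_j>.
Coefficients: <v, e_1> = 11/sqrt(10), <v, e_2> = 24/sqrt(140), <v, e_3> = 3/sqrt(546).
Square and sum: Σ |<v, e_j>|^2 = 211/13.
Compute ||v||^2 = v·v = 31.
Deficit = 31 − 211/13 = 192/13 ≥ 0, confirming Bessel's inequality. (The deficit equals ||v − Σ <v,e_j> e_j||^2, the squared distance from v to span{e_j}.)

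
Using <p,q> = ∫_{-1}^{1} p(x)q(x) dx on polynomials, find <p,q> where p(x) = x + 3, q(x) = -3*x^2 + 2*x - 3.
<p,q> = -68/3

Expand the product: p(x)·q(x) = -3*x^3 - 7*x^2 + 3*x - 9.
∫_{-1}^{1} of each monomial x^k gives [2/(k+1) if k even, 0 if k odd]. Integrating term-by-term (or equivalently evaluating the antiderivative F(x) = -3*x^4/4 - 7*x^3/3 + 3*x^2/2 - 9*x at the endpoints):
  F(1) − F(−1) = -127/12 − (145/12) = -68/3.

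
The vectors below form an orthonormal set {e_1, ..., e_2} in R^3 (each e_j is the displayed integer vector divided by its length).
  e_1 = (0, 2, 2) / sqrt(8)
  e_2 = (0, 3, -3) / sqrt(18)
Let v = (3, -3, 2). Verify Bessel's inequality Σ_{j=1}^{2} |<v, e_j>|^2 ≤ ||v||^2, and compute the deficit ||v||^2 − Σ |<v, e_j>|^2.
Σ |<v, e_j>|^2 = 13; ||v||^2 = 22; deficit = 9

Write each e_j = u_j / sqrt(<u_j, u_j>) where u_j is the displayed integer vector. Then <v, e_j> = <v, u_j> / sqrt(<u_j, u_j>), so |<v, e_j>|^2 = <v, u_j>^2 / <u_j, u_j>.
Coefficients: <v, e_1> = -2/sqrt(8), <v, e_2> = -15/sqrt(18).
Square and sum: Σ |<v, e_j>|^2 = 13.
Compute ||v||^2 = v·v = 22.
Deficit = 22 − 13 = 9 ≥ 0, confirming Bessel's inequality. (The deficit equals ||v − Σ <v,e_j> e_j||^2, the squared distance from v to span{e_j}.)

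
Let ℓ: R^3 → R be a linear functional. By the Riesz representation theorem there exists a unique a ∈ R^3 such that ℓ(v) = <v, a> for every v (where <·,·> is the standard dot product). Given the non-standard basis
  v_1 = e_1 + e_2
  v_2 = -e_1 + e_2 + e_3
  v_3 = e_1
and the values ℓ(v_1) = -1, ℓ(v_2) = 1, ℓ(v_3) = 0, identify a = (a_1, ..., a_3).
a = (0, -1, 2)

Write a = (a_1, ..., a_3) in the standard basis. For each basis vector v_i, ℓ(v_i) = <v_i, a> is a linear equation in the a_j's. Collect the n equations into a matrix system V a = ℓ, where row i of V is v_i (expressed in the standard basis). Since V is invertible (lower-triangular with 1s on the diagonal, up to permutation), solve by back-substitution:
  V =
[[1, 1, 0],
 [-1, 1, 1],
 [1, 0, 0]]
  V a = (-1, 1, 0)
Solving gives a = (0, -1, 2).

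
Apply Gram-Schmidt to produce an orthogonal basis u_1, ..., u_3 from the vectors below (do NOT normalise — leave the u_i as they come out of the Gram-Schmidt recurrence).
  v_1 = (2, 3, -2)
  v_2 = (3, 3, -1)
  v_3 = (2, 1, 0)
Orthogonal basis:
  u_1 = (2, 3, -2)
  u_2 = (1, 0, 1)
  u_3 = (3/17, -4/17, -3/17)

Apply the Gram-Schmidt recurrence
  u_1 = v_1
  u_i = v_i − Σ_{j<i} ((v_i · u_j) / (u_j · u_j)) · u_j.

Step by step this gives:
  u_1 = (2, 3, -2)
  u_2 = (1, 0, 1)
  u_3 = (3/17, -4/17, -3/17)

Orthogonality check:
  u_2 · u_1 = 0 (should be 0)
  u_3 · u_1 = 0 (should be 0)
  u_3 · u_2 = 0 (should be 0)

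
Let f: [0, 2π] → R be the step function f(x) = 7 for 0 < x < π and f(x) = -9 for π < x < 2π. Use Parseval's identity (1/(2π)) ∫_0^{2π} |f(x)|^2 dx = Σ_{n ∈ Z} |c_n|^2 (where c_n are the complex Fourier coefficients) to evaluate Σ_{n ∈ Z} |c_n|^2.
Σ |c_n|^2 = 65

Parseval equates the L^2 energy of f (normalised by 1/(2π)) with the ℓ^2 sum of its Fourier coefficients: (1/(2π)) ∫_0^{2π} |f|^2 = Σ |c_n|^2.
Compute the left side: (1/(2π)) [∫_0^π 7^2 dx + ∫_π^{2π} (-9)^2 dx] = (1/(2π)) · (49π + 81π) = (49 + 81)/2 = 65.
So Σ_{n ∈ Z} |c_n|^2 = 65.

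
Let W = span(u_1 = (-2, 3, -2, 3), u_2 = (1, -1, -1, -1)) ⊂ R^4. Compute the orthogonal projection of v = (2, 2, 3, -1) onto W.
proj_W(v) = (-7/34, -13/34, 87/34, -13/34)

Set up U = [u_1 | ... | u_2] ∈ R^(4×2). The projector onto W = col(U) is P = U (U^T U)^(-1) U^T.
Compute U^T U =
  [26, -6]
  [-6, 4],
and U^T v = (-7, -2).
Solve U^T U · c = U^T v for the coefficients: c = (-10/17, -47/34). The projection is proj_W(v) = U c.
Check: (v - proj_W(v)) · u_1 = 0  (should be 0).
Check: (v - proj_W(v)) · u_2 = 0  (should be 0).
Result: proj_W(v) = (-7/34, -13/34, 87/34, -13/34).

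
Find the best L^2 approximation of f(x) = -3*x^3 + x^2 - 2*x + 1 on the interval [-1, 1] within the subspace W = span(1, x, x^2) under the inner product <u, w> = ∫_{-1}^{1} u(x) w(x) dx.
g(x) = x^2 - 19*x/5 + 1

The best approximation g ∈ W is the orthogonal projection of f onto W. Writing g = a_0 + a_1 x + a_2 x^2, the coefficients solve the normal equations G · a = b where
  G_{ij} = <φ_i, φ_j> and b_i = <f, φ_i>, with φ_0 = 1, φ_1 = x, φ_2 = x^2.
G =
  [2, 0, 2/3]
  [0, 2/3, 0]
  [2/3, 0, 2/5],
b = (8/3, -38/15, 16/15).
Solving gives a_0 = 1, a_1 = -19/5, a_2 = 1, so
  g(x) = x^2 - 19*x/5 + 1.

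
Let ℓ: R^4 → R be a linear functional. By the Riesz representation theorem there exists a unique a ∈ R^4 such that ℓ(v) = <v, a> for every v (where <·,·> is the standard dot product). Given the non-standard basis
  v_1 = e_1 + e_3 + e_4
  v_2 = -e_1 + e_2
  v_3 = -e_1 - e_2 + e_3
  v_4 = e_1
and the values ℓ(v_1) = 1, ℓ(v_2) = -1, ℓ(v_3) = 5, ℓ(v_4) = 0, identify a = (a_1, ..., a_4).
a = (0, -1, 4, -3)

Write a = (a_1, ..., a_4) in the standard basis. For each basis vector v_i, ℓ(v_i) = <v_i, a> is a linear equation in the a_j's. Collect the n equations into a matrix system V a = ℓ, where row i of V is v_i (expressed in the standard basis). Since V is invertible (lower-triangular with 1s on the diagonal, up to permutation), solve by back-substitution:
  V =
[[1, 0, 1, 1],
 [-1, 1, 0, 0],
 [-1, -1, 1, 0],
 [1, 0, 0, 0]]
  V a = (1, -1, 5, 0)
Solving gives a = (0, -1, 4, -3).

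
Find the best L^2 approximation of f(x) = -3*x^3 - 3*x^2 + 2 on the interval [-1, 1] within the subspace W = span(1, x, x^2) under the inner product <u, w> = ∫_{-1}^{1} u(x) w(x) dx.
g(x) = -3*x^2 - 9*x/5 + 2

The best approximation g ∈ W is the orthogonal projection of f onto W. Writing g = a_0 + a_1 x + a_2 x^2, the coefficients solve the normal equations G · a = b where
  G_{ij} = <φ_i, φ_j> and b_i = <f, φ_i>, with φ_0 = 1, φ_1 = x, φ_2 = x^2.
G =
  [2, 0, 2/3]
  [0, 2/3, 0]
  [2/3, 0, 2/5],
b = (2, -6/5, 2/15).
Solving gives a_0 = 2, a_1 = -9/5, a_2 = -3, so
  g(x) = -3*x^2 - 9*x/5 + 2.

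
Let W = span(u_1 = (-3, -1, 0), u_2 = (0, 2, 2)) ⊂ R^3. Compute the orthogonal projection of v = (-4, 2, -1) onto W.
proj_W(v) = (-63/19, -1/19, 20/19)

Set up U = [u_1 | ... | u_2] ∈ R^(3×2). The projector onto W = col(U) is P = U (U^T U)^(-1) U^T.
Compute U^T U =
  [10, -2]
  [-2, 8],
and U^T v = (10, 2).
Solve U^T U · c = U^T v for the coefficients: c = (21/19, 10/19). The projection is proj_W(v) = U c.
Check: (v - proj_W(v)) · u_1 = 0  (should be 0).
Check: (v - proj_W(v)) · u_2 = 0  (should be 0).
Result: proj_W(v) = (-63/19, -1/19, 20/19).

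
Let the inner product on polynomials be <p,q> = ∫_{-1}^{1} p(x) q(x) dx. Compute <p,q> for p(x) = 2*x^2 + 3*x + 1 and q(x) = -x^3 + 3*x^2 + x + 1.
<p,q> = 128/15

Expand the product: p(x)·q(x) = -2*x^5 + 3*x^4 + 10*x^3 + 8*x^2 + 4*x + 1.
∫_{-1}^{1} of each monomial x^k gives [2/(k+1) if k even, 0 if k odd]. Integrating term-by-term (or equivalently evaluating the antiderivative F(x) = -x^6/3 + 3*x^5/5 + 5*x^4/2 + 8*x^3/3 + 2*x^2 + x at the endpoints):
  F(1) − F(−1) = 253/30 − (-1/10) = 128/15.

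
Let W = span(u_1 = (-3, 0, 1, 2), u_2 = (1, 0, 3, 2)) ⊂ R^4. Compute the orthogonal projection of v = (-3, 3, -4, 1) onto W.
proj_W(v) = (-11/3, 0, -8/3, -2/3)

Set up U = [u_1 | ... | u_2] ∈ R^(4×2). The projector onto W = col(U) is P = U (U^T U)^(-1) U^T.
Compute U^T U =
  [14, 4]
  [4, 14],
and U^T v = (7, -13).
Solve U^T U · c = U^T v for the coefficients: c = (5/6, -7/6). The projection is proj_W(v) = U c.
Check: (v - proj_W(v)) · u_1 = 0  (should be 0).
Check: (v - proj_W(v)) · u_2 = 0  (should be 0).
Result: proj_W(v) = (-11/3, 0, -8/3, -2/3).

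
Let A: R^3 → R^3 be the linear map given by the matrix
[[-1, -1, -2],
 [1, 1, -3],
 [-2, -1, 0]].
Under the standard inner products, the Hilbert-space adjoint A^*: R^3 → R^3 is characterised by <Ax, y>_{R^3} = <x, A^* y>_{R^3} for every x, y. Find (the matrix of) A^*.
A^* = A^T =
[[-1, 1, -2],
 [-1, 1, -1],
 [-2, -3, 0]]

For real matrices with standard dot products, the defining identity <Ax, y> = <x, A^* y> gives (Ax)^T y = x^T (A^*) y, i.e. x^T A^T y = x^T (A^*) y. Since this holds for all x, y, we must have A^* = A^T. Therefore
A^* =
[[-1, 1, -2],
 [-1, 1, -1],
 [-2, -3, 0]].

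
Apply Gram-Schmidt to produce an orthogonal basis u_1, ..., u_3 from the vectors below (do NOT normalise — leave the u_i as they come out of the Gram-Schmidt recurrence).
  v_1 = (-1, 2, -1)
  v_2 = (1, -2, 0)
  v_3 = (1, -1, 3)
Orthogonal basis:
  u_1 = (-1, 2, -1)
  u_2 = (1/6, -1/3, -5/6)
  u_3 = (2/5, 1/5, 0)

Apply the Gram-Schmidt recurrence
  u_1 = v_1
  u_i = v_i − Σ_{j<i} ((v_i · u_j) / (u_j · u_j)) · u_j.

Step by step this gives:
  u_1 = (-1, 2, -1)
  u_2 = (1/6, -1/3, -5/6)
  u_3 = (2/5, 1/5, 0)

Orthogonality check:
  u_2 · u_1 = 0 (should be 0)
  u_3 · u_1 = 0 (should be 0)
  u_3 · u_2 = 0 (should be 0)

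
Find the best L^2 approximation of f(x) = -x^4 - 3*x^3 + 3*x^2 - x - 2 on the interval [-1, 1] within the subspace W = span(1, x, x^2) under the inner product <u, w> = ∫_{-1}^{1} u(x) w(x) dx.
g(x) = 15*x^2/7 - 14*x/5 - 67/35

The best approximation g ∈ W is the orthogonal projection of f onto W. Writing g = a_0 + a_1 x + a_2 x^2, the coefficients solve the normal equations G · a = b where
  G_{ij} = <φ_i, φ_j> and b_i = <f, φ_i>, with φ_0 = 1, φ_1 = x, φ_2 = x^2.
G =
  [2, 0, 2/3]
  [0, 2/3, 0]
  [2/3, 0, 2/5],
b = (-12/5, -28/15, -44/105).
Solving gives a_0 = -67/35, a_1 = -14/5, a_2 = 15/7, so
  g(x) = 15*x^2/7 - 14*x/5 - 67/35.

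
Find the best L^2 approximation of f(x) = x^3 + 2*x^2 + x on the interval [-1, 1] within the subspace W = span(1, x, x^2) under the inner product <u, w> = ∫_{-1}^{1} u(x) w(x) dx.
g(x) = 2*x^2 + 8*x/5

The best approximation g ∈ W is the orthogonal projection of f onto W. Writing g = a_0 + a_1 x + a_2 x^2, the coefficients solve the normal equations G · a = b where
  G_{ij} = <φ_i, φ_j> and b_i = <f, φ_i>, with φ_0 = 1, φ_1 = x, φ_2 = x^2.
G =
  [2, 0, 2/3]
  [0, 2/3, 0]
  [2/3, 0, 2/5],
b = (4/3, 16/15, 4/5).
Solving gives a_0 = 0, a_1 = 8/5, a_2 = 2, so
  g(x) = 2*x^2 + 8*x/5.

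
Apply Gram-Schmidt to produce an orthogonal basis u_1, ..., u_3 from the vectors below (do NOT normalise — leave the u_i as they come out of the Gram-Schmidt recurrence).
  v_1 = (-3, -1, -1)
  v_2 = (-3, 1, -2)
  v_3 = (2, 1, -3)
Orthogonal basis:
  u_1 = (-3, -1, -1)
  u_2 = (-3/11, 21/11, -12/11)
  u_3 = (7/6, -7/6, -7/3)

Apply the Gram-Schmidt recurrence
  u_1 = v_1
  u_i = v_i − Σ_{j<i} ((v_i · u_j) / (u_j · u_j)) · u_j.

Step by step this gives:
  u_1 = (-3, -1, -1)
  u_2 = (-3/11, 21/11, -12/11)
  u_3 = (7/6, -7/6, -7/3)

Orthogonality check:
  u_2 · u_1 = 0 (should be 0)
  u_3 · u_1 = 0 (should be 0)
  u_3 · u_2 = 0 (should be 0)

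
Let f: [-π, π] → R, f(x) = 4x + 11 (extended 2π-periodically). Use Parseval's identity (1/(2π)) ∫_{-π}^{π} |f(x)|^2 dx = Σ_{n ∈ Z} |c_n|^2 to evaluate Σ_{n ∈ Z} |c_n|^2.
Σ |c_n|^2 = 16π^2/3 + 121

Expand and integrate term by term over [-π, π]:
  ∫ (4x)^2 dx = 16·(2π^3/3); ∫ 2·4·(11)·x dx = 0 (odd integrand); ∫ 11^2 dx = 121·2π.
So (1/(2π)) ∫_{-π}^{π} (4x + 11)^2 dx = 16π^2/3 + 121 = 16π^2/3 + 121.
Parseval ⇒ Σ |c_n|^2 = 16π^2/3 + 121.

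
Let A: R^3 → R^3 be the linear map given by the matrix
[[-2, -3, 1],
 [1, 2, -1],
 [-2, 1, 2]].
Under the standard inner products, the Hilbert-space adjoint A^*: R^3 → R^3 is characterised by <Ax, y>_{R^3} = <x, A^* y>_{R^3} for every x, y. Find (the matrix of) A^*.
A^* = A^T =
[[-2, 1, -2],
 [-3, 2, 1],
 [1, -1, 2]]

For real matrices with standard dot products, the defining identity <Ax, y> = <x, A^* y> gives (Ax)^T y = x^T (A^*) y, i.e. x^T A^T y = x^T (A^*) y. Since this holds for all x, y, we must have A^* = A^T. Therefore
A^* =
[[-2, 1, -2],
 [-3, 2, 1],
 [1, -1, 2]].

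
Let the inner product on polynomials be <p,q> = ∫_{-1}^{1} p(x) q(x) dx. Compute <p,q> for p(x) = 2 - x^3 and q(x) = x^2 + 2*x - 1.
<p,q> = -52/15

Expand the product: p(x)·q(x) = -x^5 - 2*x^4 + x^3 + 2*x^2 + 4*x - 2.
∫_{-1}^{1} of each monomial x^k gives [2/(k+1) if k even, 0 if k odd]. Integrating term-by-term (or equivalently evaluating the antiderivative F(x) = -x^6/6 - 2*x^5/5 + x^4/4 + 2*x^3/3 + 2*x^2 - 2*x at the endpoints):
  F(1) − F(−1) = 7/20 − (229/60) = -52/15.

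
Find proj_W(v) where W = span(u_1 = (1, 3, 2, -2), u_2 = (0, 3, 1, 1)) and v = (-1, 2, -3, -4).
proj_W(v) = (86/117, 5/39, 7/9, -253/117)

Set up U = [u_1 | ... | u_2] ∈ R^(4×2). The projector onto W = col(U) is P = U (U^T U)^(-1) U^T.
Compute U^T U =
  [18, 9]
  [9, 11],
and U^T v = (7, -1).
Solve U^T U · c = U^T v for the coefficients: c = (86/117, -9/13). The projection is proj_W(v) = U c.
Check: (v - proj_W(v)) · u_1 = 0  (should be 0).
Check: (v - proj_W(v)) · u_2 = 0  (should be 0).
Result: proj_W(v) = (86/117, 5/39, 7/9, -253/117).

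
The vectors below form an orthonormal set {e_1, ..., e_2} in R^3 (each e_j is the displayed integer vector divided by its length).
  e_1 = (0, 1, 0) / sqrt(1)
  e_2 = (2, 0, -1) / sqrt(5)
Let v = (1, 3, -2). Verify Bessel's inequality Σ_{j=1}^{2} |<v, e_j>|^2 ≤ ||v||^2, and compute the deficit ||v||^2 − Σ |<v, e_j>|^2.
Σ |<v, e_j>|^2 = 61/5; ||v||^2 = 14; deficit = 9/5

Write each e_j = u_j / sqrt(<u_j, u_j>) where u_j is the displayed integer vector. Then <v, e_j> = <v, u_j> / sqrt(<u_j, u_j>), so |<v, e_j>|^2 = <v, u_j>^2 / <u_j, u_j>.
Coefficients: <v, e_1> = 3/sqrt(1), <v, e_2> = 4/sqrt(5).
Square and sum: Σ |<v, e_j>|^2 = 61/5.
Compute ||v||^2 = v·v = 14.
Deficit = 14 − 61/5 = 9/5 ≥ 0, confirming Bessel's inequality. (The deficit equals ||v − Σ <v,e_j> e_j||^2, the squared distance from v to span{e_j}.)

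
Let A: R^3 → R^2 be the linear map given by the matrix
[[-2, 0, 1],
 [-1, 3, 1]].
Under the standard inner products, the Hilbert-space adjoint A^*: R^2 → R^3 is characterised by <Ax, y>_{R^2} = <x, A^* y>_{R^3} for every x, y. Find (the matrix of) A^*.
A^* = A^T =
[[-2, -1],
 [0, 3],
 [1, 1]]

For real matrices with standard dot products, the defining identity <Ax, y> = <x, A^* y> gives (Ax)^T y = x^T (A^*) y, i.e. x^T A^T y = x^T (A^*) y. Since this holds for all x, y, we must have A^* = A^T. Therefore
A^* =
[[-2, -1],
 [0, 3],
 [1, 1]].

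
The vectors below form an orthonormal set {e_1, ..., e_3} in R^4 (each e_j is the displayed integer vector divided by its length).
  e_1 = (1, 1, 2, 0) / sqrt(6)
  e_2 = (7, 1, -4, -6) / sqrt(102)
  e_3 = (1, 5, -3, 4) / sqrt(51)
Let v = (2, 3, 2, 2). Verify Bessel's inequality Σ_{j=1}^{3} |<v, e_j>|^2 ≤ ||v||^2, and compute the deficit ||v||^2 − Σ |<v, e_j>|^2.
Σ |<v, e_j>|^2 = 62/3; ||v||^2 = 21; deficit = 1/3

Write each e_j = u_j / sqrt(<u_j, u_j>) where u_j is the displayed integer vector. Then <v, e_j> = <v, u_j> / sqrt(<u_j, u_j>), so |<v, e_j>|^2 = <v, u_j>^2 / <u_j, u_j>.
Coefficients: <v, e_1> = 9/sqrt(6), <v, e_2> = -3/sqrt(102), <v, e_3> = 19/sqrt(51).
Square and sum: Σ |<v, e_j>|^2 = 62/3.
Compute ||v||^2 = v·v = 21.
Deficit = 21 − 62/3 = 1/3 ≥ 0, confirming Bessel's inequality. (The deficit equals ||v − Σ <v,e_j> e_j||^2, the squared distance from v to span{e_j}.)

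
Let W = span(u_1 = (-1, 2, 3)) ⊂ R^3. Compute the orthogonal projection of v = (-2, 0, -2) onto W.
proj_W(v) = (2/7, -4/7, -6/7)

Set up U = [u_1 | ... | u_1] ∈ R^(3×1). The projector onto W = col(U) is P = U (U^T U)^(-1) U^T.
Compute U^T U =
  [14],
and U^T v = (-4).
Solve U^T U · c = U^T v for the coefficients: c = (-2/7). The projection is proj_W(v) = U c.
Check: (v - proj_W(v)) · u_1 = 0  (should be 0).
Result: proj_W(v) = (2/7, -4/7, -6/7).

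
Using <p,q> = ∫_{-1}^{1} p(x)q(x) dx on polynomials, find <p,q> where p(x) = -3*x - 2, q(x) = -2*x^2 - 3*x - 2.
<p,q> = 50/3

Expand the product: p(x)·q(x) = 6*x^3 + 13*x^2 + 12*x + 4.
∫_{-1}^{1} of each monomial x^k gives [2/(k+1) if k even, 0 if k odd]. Integrating term-by-term (or equivalently evaluating the antiderivative F(x) = 3*x^4/2 + 13*x^3/3 + 6*x^2 + 4*x at the endpoints):
  F(1) − F(−1) = 95/6 − (-5/6) = 50/3.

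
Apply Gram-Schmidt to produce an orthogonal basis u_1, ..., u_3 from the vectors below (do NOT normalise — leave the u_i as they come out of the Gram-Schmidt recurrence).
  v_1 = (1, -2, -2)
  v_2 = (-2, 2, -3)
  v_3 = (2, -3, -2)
Orthogonal basis:
  u_1 = (1, -2, -2)
  u_2 = (-2, 2, -3)
  u_3 = (10/51, 7/51, -2/51)

Apply the Gram-Schmidt recurrence
  u_1 = v_1
  u_i = v_i − Σ_{j<i} ((v_i · u_j) / (u_j · u_j)) · u_j.

Step by step this gives:
  u_1 = (1, -2, -2)
  u_2 = (-2, 2, -3)
  u_3 = (10/51, 7/51, -2/51)

Orthogonality check:
  u_2 · u_1 = 0 (should be 0)
  u_3 · u_1 = 0 (should be 0)
  u_3 · u_2 = 0 (should be 0)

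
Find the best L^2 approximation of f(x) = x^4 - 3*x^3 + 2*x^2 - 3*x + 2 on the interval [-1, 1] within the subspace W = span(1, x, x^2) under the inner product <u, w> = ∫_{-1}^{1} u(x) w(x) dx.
g(x) = 20*x^2/7 - 24*x/5 + 67/35

The best approximation g ∈ W is the orthogonal projection of f onto W. Writing g = a_0 + a_1 x + a_2 x^2, the coefficients solve the normal equations G · a = b where
  G_{ij} = <φ_i, φ_j> and b_i = <f, φ_i>, with φ_0 = 1, φ_1 = x, φ_2 = x^2.
G =
  [2, 0, 2/3]
  [0, 2/3, 0]
  [2/3, 0, 2/5],
b = (86/15, -16/5, 254/105).
Solving gives a_0 = 67/35, a_1 = -24/5, a_2 = 20/7, so
  g(x) = 20*x^2/7 - 24*x/5 + 67/35.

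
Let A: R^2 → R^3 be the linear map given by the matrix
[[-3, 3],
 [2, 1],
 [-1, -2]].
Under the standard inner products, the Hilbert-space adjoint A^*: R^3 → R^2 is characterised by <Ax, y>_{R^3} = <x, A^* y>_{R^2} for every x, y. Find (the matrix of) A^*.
A^* = A^T =
[[-3, 2, -1],
 [3, 1, -2]]

For real matrices with standard dot products, the defining identity <Ax, y> = <x, A^* y> gives (Ax)^T y = x^T (A^*) y, i.e. x^T A^T y = x^T (A^*) y. Since this holds for all x, y, we must have A^* = A^T. Therefore
A^* =
[[-3, 2, -1],
 [3, 1, -2]].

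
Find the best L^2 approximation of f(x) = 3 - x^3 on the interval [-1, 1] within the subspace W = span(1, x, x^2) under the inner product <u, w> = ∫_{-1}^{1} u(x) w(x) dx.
g(x) = 3 - 3*x/5

The best approximation g ∈ W is the orthogonal projection of f onto W. Writing g = a_0 + a_1 x + a_2 x^2, the coefficients solve the normal equations G · a = b where
  G_{ij} = <φ_i, φ_j> and b_i = <f, φ_i>, with φ_0 = 1, φ_1 = x, φ_2 = x^2.
G =
  [2, 0, 2/3]
  [0, 2/3, 0]
  [2/3, 0, 2/5],
b = (6, -2/5, 2).
Solving gives a_0 = 3, a_1 = -3/5, a_2 = 0, so
  g(x) = 3 - 3*x/5.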